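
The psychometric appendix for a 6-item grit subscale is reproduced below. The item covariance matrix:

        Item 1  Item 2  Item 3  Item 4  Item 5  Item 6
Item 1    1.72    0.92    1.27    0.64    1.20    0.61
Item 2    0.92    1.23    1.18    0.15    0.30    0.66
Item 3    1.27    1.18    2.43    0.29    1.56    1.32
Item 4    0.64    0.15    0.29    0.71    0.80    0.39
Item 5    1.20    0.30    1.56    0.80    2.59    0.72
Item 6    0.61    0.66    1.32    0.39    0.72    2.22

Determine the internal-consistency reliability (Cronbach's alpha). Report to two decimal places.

Σσᵢ² = 1.72 + 1.23 + 2.43 + 0.71 + 2.59 + 2.22 = 10.90
Sum of off-diagonal covariances = 12.01
total variance = 10.90 + 2 × 12.01 = 34.92
α = (k/(k−1))·(1 − Σσᵢ²/total variance) = (6/5)·(1 − 10.90/34.92) = 0.83

α = 0.83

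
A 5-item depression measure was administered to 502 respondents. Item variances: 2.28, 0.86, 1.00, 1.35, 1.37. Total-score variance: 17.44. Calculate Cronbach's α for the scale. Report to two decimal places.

sum of item variances = 2.28 + 0.86 + 1.00 + 1.35 + 1.37 = 6.86
α = (k/(k−1))·(1 − sum of item variances/σ²_total) = (5/4)·(1 − 6.86/17.44) = 0.76

Cronbach's α = 0.76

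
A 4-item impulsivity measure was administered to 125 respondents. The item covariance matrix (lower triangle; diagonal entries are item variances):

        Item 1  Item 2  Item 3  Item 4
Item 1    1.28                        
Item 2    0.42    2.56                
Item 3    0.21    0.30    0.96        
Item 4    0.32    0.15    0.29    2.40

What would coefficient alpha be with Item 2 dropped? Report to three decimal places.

coefficient alpha = 0.392

Remaining items: Item 1, Item 3, Item 4 (k = 3).
Σσᵢ² = 1.28 + 0.96 + 2.40 = 4.64
σ²_total = 4.64 + 2 × 0.82 = 6.28
α (item deleted) = (3/2)·(1 − 4.64/6.28) = 0.392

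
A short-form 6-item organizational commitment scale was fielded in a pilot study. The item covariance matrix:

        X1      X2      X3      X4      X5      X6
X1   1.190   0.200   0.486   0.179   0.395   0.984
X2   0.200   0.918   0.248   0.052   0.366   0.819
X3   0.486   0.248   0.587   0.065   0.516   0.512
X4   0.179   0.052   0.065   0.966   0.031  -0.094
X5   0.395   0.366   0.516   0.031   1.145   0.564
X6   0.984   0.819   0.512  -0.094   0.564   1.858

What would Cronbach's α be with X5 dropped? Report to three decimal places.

Remaining items: X1, X2, X3, X4, X6 (k = 5).
Σσ²ᵢ = 1.190 + 0.918 + 0.587 + 0.966 + 1.858 = 5.519
σ²_T = 5.519 + 2 × 3.451 = 12.421
α (item deleted) = (5/4)·(1 − 5.519/12.421) = 0.695

Cronbach's α = 0.695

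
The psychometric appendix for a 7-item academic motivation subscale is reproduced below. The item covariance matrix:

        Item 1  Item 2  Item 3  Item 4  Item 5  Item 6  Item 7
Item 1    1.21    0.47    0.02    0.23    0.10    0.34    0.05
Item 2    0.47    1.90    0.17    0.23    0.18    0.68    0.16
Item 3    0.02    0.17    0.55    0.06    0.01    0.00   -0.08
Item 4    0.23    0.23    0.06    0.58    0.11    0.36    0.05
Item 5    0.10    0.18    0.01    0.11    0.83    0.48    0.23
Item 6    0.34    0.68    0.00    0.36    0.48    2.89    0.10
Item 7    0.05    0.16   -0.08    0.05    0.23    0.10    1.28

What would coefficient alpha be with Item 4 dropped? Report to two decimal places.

α = 0.48

Remaining items: Item 1, Item 2, Item 3, Item 5, Item 6, Item 7 (k = 6).
Σσ²ᵢ = 1.21 + 1.90 + 0.55 + 0.83 + 2.89 + 1.28 = 8.66
Var(T) = 8.66 + 2 × 2.91 = 14.48
α (item deleted) = (6/5)·(1 − 8.66/14.48) = 0.48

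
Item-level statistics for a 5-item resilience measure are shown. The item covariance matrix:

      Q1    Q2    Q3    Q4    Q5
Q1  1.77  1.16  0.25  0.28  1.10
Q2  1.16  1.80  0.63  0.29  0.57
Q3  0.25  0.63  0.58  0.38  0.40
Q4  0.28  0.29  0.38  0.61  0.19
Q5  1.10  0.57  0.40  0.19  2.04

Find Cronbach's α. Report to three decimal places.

Cronbach's α = 0.759

ΣVar(i) = 1.77 + 1.80 + 0.58 + 0.61 + 2.04 = 6.80
Sum of off-diagonal covariances = 5.25
Var(T) = 6.80 + 2 × 5.25 = 17.30
α = (k/(k−1))·(1 − ΣVar(i)/Var(T)) = (5/4)·(1 − 6.80/17.30) = 0.759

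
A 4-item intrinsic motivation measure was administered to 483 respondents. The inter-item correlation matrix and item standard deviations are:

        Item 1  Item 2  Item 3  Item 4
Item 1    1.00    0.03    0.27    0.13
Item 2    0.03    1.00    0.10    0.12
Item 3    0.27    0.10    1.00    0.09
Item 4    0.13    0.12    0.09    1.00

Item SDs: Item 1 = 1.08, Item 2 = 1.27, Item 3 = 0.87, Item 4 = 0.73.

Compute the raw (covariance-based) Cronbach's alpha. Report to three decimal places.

Σσ²ᵢ = 1.08² + 1.27² + 0.87² + 0.73² = 4.0691
Covariances σ_ij = r_ij · s_i · s_j:
  σ(Item 1,Item 2) = 0.03 × 1.08 × 1.27 = 0.0411
  σ(Item 1,Item 3) = 0.27 × 1.08 × 0.87 = 0.2537
  σ(Item 1,Item 4) = 0.13 × 1.08 × 0.73 = 0.1025
  σ(Item 2,Item 3) = 0.10 × 1.27 × 0.87 = 0.1105
  σ(Item 2,Item 4) = 0.12 × 1.27 × 0.73 = 0.1113
  σ(Item 3,Item 4) = 0.09 × 0.87 × 0.73 = 0.0572
σ²_T = Σσ²ᵢ + 2·Σσ_ij = 4.0691 + 2 × 0.6763 = 5.4217
α = (4/3)·(1 − 4.0691/5.4217) = 0.333

α = 0.333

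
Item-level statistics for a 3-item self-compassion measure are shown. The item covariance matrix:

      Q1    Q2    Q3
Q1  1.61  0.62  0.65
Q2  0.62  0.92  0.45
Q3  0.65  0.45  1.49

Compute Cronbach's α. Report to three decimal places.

Cronbach's α = 0.692

Σσ²ᵢ = 1.61 + 0.92 + 1.49 = 4.02
Sum of off-diagonal covariances = 1.72
Var(T) = 4.02 + 2 × 1.72 = 7.46
α = (k/(k−1))·(1 − Σσ²ᵢ/Var(T)) = (3/2)·(1 − 4.02/7.46) = 0.692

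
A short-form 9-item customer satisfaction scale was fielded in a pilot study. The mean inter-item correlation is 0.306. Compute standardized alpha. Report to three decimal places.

α = 0.799

Standardized α = k·r̄ / (1 + (k−1)·r̄) = 9 × 0.306 / (1 + 8 × 0.306)
  = 2.7540 / 3.4480 = 0.799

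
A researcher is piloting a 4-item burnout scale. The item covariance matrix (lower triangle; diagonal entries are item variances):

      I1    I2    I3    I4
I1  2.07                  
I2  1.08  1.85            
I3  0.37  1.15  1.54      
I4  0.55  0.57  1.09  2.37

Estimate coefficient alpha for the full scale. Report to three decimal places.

coefficient alpha = 0.735

Σσ²ᵢ = 2.07 + 1.85 + 1.54 + 2.37 = 7.83
Sum of off-diagonal covariances = 4.81
total variance = 7.83 + 2 × 4.81 = 17.45
α = (k/(k−1))·(1 − Σσ²ᵢ/total variance) = (4/3)·(1 − 7.83/17.45) = 0.735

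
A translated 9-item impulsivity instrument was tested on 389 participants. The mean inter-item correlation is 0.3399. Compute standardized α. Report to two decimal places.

α = 0.82

Standardized α = k·r̄ / (1 + (k−1)·r̄) = 9 × 0.3399 / (1 + 8 × 0.3399)
  = 3.0591 / 3.7192 = 0.82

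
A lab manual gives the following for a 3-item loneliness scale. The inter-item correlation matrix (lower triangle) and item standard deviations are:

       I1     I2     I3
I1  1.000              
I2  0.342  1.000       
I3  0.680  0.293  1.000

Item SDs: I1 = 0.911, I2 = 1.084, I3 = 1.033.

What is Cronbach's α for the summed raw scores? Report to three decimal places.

α = 0.689

Σσ²ᵢ = 0.911² + 1.084² + 1.033² = 3.0721
Covariances σ_ij = r_ij · s_i · s_j:
  σ(I1,I2) = 0.342 × 0.911 × 1.084 = 0.3377
  σ(I1,I3) = 0.680 × 0.911 × 1.033 = 0.6399
  σ(I2,I3) = 0.293 × 1.084 × 1.033 = 0.3281
σ²_T = Σσ²ᵢ + 2·Σσ_ij = 3.0721 + 2 × 1.3057 = 5.6835
α = (3/2)·(1 − 3.0721/5.6835) = 0.689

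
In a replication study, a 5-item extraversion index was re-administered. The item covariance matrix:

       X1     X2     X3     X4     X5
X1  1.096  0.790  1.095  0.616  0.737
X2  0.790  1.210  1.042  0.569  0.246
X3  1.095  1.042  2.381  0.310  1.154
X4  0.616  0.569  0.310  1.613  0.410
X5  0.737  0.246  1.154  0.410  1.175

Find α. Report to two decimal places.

α = 0.81

Σσᵢ² = 1.096 + 1.210 + 2.381 + 1.613 + 1.175 = 7.475
Sum of the distinct covariances = 6.969
σ²_T = 7.475 + 2 × 6.969 = 21.413
α = (k/(k−1))·(1 − Σσᵢ²/σ²_T) = (5/4)·(1 − 7.475/21.413) = 0.81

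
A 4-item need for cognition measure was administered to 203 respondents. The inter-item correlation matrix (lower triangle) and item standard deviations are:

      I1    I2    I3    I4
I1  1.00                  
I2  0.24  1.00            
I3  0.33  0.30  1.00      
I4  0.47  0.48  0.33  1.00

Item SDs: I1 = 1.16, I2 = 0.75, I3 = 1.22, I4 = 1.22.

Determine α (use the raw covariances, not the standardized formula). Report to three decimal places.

α = 0.680

Σσ²ᵢ = 1.16² + 0.75² + 1.22² + 1.22² = 4.8849
Covariances σ_ij = r_ij · s_i · s_j:
  σ(I1,I2) = 0.24 × 1.16 × 0.75 = 0.2088
  σ(I1,I3) = 0.33 × 1.16 × 1.22 = 0.4670
  σ(I1,I4) = 0.47 × 1.16 × 1.22 = 0.6651
  σ(I2,I3) = 0.30 × 0.75 × 1.22 = 0.2745
  σ(I2,I4) = 0.48 × 0.75 × 1.22 = 0.4392
  σ(I3,I4) = 0.33 × 1.22 × 1.22 = 0.4912
σ²_T = Σσ²ᵢ + 2·Σσ_ij = 4.8849 + 2 × 2.5458 = 9.9765
α = (4/3)·(1 − 4.8849/9.9765) = 0.680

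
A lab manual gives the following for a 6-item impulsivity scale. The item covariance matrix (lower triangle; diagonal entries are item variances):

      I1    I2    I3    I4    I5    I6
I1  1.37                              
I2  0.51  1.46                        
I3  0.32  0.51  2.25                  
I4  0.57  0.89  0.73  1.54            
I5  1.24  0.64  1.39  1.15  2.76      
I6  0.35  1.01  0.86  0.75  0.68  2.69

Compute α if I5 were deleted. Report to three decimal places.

α = 0.728

Remaining items: I1, I2, I3, I4, I6 (k = 5).
Σσ²ᵢ = 1.37 + 1.46 + 2.25 + 1.54 + 2.69 = 9.31
Var(T) = 9.31 + 2 × 6.50 = 22.31
α (item deleted) = (5/4)·(1 − 9.31/22.31) = 0.728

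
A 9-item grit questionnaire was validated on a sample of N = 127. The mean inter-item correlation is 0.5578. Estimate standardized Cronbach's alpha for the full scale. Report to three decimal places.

Standardized α = k·r̄ / (1 + (k−1)·r̄) = 9 × 0.5578 / (1 + 8 × 0.5578)
  = 5.0202 / 5.4624 = 0.919

α = 0.919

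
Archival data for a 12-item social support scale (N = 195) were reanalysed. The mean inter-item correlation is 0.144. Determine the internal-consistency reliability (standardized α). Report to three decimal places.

α = 0.669

Standardized α = k·r̄ / (1 + (k−1)·r̄) = 12 × 0.144 / (1 + 11 × 0.144)
  = 1.7280 / 2.5840 = 0.669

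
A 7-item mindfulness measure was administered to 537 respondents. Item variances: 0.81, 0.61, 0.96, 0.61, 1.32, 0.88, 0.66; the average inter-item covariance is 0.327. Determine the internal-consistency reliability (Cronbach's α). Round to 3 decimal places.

Σσᵢ² = 0.81 + 0.61 + 0.96 + 0.61 + 1.32 + 0.88 + 0.66 = 5.85
Sum of the 21 distinct covariances = 21 × 0.327 = 6.867
Var(T) = Σσᵢ² + 2·Σcov = 5.85 + 2 × 6.867 = 19.584
α = (7/6)·(1 − 5.85/19.584) = 0.818

α = 0.818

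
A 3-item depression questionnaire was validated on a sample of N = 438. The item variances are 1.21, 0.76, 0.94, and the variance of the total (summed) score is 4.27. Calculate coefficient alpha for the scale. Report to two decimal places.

α = 0.48

ΣVar(i) = 1.21 + 0.76 + 0.94 = 2.91
α = (k/(k−1))·(1 − ΣVar(i)/σ²_total) = (3/2)·(1 − 2.91/4.27) = 0.48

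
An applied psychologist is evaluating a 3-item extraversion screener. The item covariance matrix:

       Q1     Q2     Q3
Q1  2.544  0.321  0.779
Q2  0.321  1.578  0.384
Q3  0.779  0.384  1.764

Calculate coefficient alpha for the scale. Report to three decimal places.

Σσᵢ² = 2.544 + 1.578 + 1.764 = 5.886
Sum of off-diagonal covariances = 1.484
Var(T) = 5.886 + 2 × 1.484 = 8.854
α = (k/(k−1))·(1 − Σσᵢ²/Var(T)) = (3/2)·(1 − 5.886/8.854) = 0.503

coefficient alpha = 0.503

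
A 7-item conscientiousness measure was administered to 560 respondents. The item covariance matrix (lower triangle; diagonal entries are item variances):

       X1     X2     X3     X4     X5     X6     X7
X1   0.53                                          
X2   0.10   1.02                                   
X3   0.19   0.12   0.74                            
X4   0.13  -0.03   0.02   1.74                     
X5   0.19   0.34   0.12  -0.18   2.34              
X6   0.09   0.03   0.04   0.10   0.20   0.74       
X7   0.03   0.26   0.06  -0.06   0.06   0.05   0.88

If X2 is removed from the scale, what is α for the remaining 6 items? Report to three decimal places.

Remaining items: X1, X3, X4, X5, X6, X7 (k = 6).
ΣVar(i) = 0.53 + 0.74 + 1.74 + 2.34 + 0.74 + 0.88 = 6.97
σ²_total = 6.97 + 2 × 1.04 = 9.05
α (item deleted) = (6/5)·(1 − 6.97/9.05) = 0.276

α = 0.276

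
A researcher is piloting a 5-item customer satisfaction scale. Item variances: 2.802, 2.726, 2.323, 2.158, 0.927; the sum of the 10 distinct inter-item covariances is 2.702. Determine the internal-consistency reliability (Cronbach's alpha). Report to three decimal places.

α = 0.413

sum of item variances = 2.802 + 2.726 + 2.323 + 2.158 + 0.927 = 10.936
Sum of distinct covariances = 2.702
Var(T) = sum of item variances + 2·Σcov = 10.936 + 2 × 2.702 = 16.340
α = (5/4)·(1 − 10.936/16.340) = 0.413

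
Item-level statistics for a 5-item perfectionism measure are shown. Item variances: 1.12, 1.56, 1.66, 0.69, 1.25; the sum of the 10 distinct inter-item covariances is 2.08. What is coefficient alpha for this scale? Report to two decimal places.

ΣVar(i) = 1.12 + 1.56 + 1.66 + 0.69 + 1.25 = 6.28
Sum of distinct covariances = 2.08
σ²_T = ΣVar(i) + 2·Σcov = 6.28 + 2 × 2.08 = 10.44
α = (5/4)·(1 − 6.28/10.44) = 0.50

coefficient alpha = 0.50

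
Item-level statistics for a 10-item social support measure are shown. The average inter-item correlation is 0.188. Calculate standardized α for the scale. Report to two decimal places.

α = 0.70

Standardized α = k·r̄ / (1 + (k−1)·r̄) = 10 × 0.188 / (1 + 9 × 0.188)
  = 1.8800 / 2.6920 = 0.70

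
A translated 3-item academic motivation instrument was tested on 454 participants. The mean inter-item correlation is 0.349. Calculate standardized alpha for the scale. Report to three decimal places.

standardized alpha = 0.617

Standardized α = k·r̄ / (1 + (k−1)·r̄) = 3 × 0.349 / (1 + 2 × 0.349)
  = 1.0470 / 1.6980 = 0.617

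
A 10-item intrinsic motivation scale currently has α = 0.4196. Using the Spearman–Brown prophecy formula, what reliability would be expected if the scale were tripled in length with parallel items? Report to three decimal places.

Length factor m = 3
α' = m·α / (1 + (m−1)·α)
   = 3 × 0.4196 / (1 + (3 − 1) × 0.4196)
   = 1.2588 / 1.8392 = 0.684

predicted reliability = 0.684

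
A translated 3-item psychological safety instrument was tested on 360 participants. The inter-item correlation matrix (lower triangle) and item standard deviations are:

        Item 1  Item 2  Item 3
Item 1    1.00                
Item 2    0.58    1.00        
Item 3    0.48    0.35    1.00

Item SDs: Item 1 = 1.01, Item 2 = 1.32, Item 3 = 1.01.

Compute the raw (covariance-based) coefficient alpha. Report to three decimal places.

Σσ²ᵢ = 1.01² + 1.32² + 1.01² = 3.7826
Covariances σ_ij = r_ij · s_i · s_j:
  σ(Item 1,Item 2) = 0.58 × 1.01 × 1.32 = 0.7733
  σ(Item 1,Item 3) = 0.48 × 1.01 × 1.01 = 0.4896
  σ(Item 2,Item 3) = 0.35 × 1.32 × 1.01 = 0.4666
σ²_T = Σσ²ᵢ + 2·Σσ_ij = 3.7826 + 2 × 1.7295 = 7.2416
α = (3/2)·(1 − 3.7826/7.2416) = 0.716

coefficient alpha = 0.716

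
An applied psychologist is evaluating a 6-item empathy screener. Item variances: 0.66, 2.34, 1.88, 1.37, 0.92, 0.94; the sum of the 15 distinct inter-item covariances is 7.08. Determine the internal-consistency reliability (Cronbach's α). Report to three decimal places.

Σσᵢ² = 0.66 + 2.34 + 1.88 + 1.37 + 0.92 + 0.94 = 8.11
Sum of distinct covariances = 7.08
Var(T) = Σσᵢ² + 2·Σcov = 8.11 + 2 × 7.08 = 22.27
α = (6/5)·(1 − 8.11/22.27) = 0.763

Cronbach's α = 0.763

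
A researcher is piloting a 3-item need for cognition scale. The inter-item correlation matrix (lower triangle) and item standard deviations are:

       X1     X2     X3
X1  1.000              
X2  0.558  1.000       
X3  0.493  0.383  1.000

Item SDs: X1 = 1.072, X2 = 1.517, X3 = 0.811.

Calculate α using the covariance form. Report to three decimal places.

Σσ²ᵢ = 1.072² + 1.517² + 0.811² = 4.1082
Covariances σ_ij = r_ij · s_i · s_j:
  σ(X1,X2) = 0.558 × 1.072 × 1.517 = 0.9074
  σ(X1,X3) = 0.493 × 1.072 × 0.811 = 0.4286
  σ(X2,X3) = 0.383 × 1.517 × 0.811 = 0.4712
σ²_T = Σσ²ᵢ + 2·Σσ_ij = 4.1082 + 2 × 1.8072 = 7.7226
α = (3/2)·(1 − 4.1082/7.7226) = 0.702

α = 0.702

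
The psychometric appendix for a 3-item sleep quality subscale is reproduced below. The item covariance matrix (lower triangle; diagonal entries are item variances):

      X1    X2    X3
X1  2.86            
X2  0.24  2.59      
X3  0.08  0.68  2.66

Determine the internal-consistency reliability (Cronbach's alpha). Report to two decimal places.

Σσᵢ² = 2.86 + 2.59 + 2.66 = 8.11
Sum of the distinct covariances = 1.00
σ²_total = 8.11 + 2 × 1.00 = 10.11
α = (k/(k−1))·(1 − Σσᵢ²/σ²_total) = (3/2)·(1 − 8.11/10.11) = 0.30

Cronbach's alpha = 0.30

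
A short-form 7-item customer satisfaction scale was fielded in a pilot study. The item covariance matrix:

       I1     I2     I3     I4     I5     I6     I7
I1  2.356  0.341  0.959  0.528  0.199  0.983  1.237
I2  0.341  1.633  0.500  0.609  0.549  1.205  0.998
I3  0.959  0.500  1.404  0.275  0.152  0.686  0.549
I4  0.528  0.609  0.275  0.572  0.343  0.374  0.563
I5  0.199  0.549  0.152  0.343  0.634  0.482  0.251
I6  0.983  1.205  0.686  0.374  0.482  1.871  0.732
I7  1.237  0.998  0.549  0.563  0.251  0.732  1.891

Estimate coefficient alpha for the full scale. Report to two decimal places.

Σσ²ᵢ = 2.356 + 1.633 + 1.404 + 0.572 + 0.634 + 1.871 + 1.891 = 10.361
Sum of the distinct covariances = 12.515
σ²_total = 10.361 + 2 × 12.515 = 35.391
α = (k/(k−1))·(1 − Σσ²ᵢ/σ²_total) = (7/6)·(1 − 10.361/35.391) = 0.83

coefficient alpha = 0.83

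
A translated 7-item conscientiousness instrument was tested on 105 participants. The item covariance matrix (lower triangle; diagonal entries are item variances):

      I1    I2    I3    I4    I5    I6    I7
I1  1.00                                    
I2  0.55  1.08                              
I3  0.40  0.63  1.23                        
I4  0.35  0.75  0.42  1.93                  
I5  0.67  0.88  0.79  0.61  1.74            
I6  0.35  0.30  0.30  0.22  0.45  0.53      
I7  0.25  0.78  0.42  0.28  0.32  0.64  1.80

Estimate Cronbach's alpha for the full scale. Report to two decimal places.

Cronbach's alpha = 0.80

ΣVar(i) = 1.00 + 1.08 + 1.23 + 1.93 + 1.74 + 0.53 + 1.80 = 9.31
Sum of off-diagonal covariances = 10.36
total variance = 9.31 + 2 × 10.36 = 30.03
α = (k/(k−1))·(1 − ΣVar(i)/total variance) = (7/6)·(1 − 9.31/30.03) = 0.80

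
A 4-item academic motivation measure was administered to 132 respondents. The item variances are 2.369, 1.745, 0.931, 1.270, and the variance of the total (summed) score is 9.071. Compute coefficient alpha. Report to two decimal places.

sum of item variances = 2.369 + 1.745 + 0.931 + 1.270 = 6.315
α = (k/(k−1))·(1 − sum of item variances/total variance) = (4/3)·(1 − 6.315/9.071) = 0.41

coefficient alpha = 0.41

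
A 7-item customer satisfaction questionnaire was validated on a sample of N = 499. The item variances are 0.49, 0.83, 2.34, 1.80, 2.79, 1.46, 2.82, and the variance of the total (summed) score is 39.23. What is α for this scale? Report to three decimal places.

α = 0.794

Σσᵢ² = 0.49 + 0.83 + 2.34 + 1.80 + 2.79 + 1.46 + 2.82 = 12.53
α = (k/(k−1))·(1 − Σσᵢ²/Var(T)) = (7/6)·(1 − 12.53/39.23) = 0.794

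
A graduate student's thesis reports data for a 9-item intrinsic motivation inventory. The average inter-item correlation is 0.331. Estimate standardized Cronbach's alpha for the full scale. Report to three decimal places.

Standardized α = k·r̄ / (1 + (k−1)·r̄) = 9 × 0.331 / (1 + 8 × 0.331)
  = 2.9790 / 3.6480 = 0.817

α = 0.817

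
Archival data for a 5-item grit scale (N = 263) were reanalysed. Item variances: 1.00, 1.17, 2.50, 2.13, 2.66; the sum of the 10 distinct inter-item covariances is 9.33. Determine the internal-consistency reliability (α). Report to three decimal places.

Σσᵢ² = 1.00 + 1.17 + 2.50 + 2.13 + 2.66 = 9.46
Sum of distinct covariances = 9.33
total variance = Σσᵢ² + 2·Σcov = 9.46 + 2 × 9.33 = 28.12
α = (5/4)·(1 − 9.46/28.12) = 0.829

α = 0.829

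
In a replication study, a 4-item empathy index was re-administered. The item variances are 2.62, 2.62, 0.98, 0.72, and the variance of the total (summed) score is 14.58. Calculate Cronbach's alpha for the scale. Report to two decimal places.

Cronbach's alpha = 0.70

ΣVar(i) = 2.62 + 2.62 + 0.98 + 0.72 = 6.94
α = (k/(k−1))·(1 − ΣVar(i)/σ²_T) = (4/3)·(1 − 6.94/14.58) = 0.70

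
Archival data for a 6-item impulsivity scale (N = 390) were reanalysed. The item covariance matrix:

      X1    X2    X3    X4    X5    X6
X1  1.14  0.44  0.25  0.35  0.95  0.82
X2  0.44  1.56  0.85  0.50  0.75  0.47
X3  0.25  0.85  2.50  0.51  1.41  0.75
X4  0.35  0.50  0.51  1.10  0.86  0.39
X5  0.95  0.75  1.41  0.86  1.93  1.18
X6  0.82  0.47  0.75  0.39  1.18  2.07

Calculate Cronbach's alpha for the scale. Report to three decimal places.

α = 0.805

Σσ²ᵢ = 1.14 + 1.56 + 2.50 + 1.10 + 1.93 + 2.07 = 10.30
Sum of off-diagonal covariances = 10.48
total variance = 10.30 + 2 × 10.48 = 31.26
α = (k/(k−1))·(1 − Σσ²ᵢ/total variance) = (6/5)·(1 − 10.30/31.26) = 0.805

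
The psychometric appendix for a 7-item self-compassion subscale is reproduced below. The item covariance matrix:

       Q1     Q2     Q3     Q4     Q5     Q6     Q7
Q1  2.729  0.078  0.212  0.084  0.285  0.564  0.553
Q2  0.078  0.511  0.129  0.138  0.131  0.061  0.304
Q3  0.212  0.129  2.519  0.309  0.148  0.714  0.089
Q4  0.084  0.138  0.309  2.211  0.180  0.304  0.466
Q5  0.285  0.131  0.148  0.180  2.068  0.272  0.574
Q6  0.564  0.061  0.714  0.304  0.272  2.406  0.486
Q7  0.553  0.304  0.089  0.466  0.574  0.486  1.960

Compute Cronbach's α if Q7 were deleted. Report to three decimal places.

Remaining items: Q1, Q2, Q3, Q4, Q5, Q6 (k = 6).
Σσᵢ² = 2.729 + 0.511 + 2.519 + 2.211 + 2.068 + 2.406 = 12.444
σ²_total = 12.444 + 2 × 3.609 = 19.662
α (item deleted) = (6/5)·(1 − 12.444/19.662) = 0.441

Cronbach's α = 0.441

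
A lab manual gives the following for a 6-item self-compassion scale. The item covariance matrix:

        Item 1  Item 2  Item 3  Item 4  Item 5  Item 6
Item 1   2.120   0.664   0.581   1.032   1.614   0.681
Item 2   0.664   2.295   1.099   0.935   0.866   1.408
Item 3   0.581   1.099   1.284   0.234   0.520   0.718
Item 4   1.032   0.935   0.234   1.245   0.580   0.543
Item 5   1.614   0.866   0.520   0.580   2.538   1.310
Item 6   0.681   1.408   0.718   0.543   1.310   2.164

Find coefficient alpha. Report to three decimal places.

sum of item variances = 2.120 + 2.295 + 1.284 + 1.245 + 2.538 + 2.164 = 11.646
Sum of off-diagonal covariances = 12.785
σ²_total = 11.646 + 2 × 12.785 = 37.216
α = (k/(k−1))·(1 − sum of item variances/σ²_total) = (6/5)·(1 − 11.646/37.216) = 0.824

coefficient alpha = 0.824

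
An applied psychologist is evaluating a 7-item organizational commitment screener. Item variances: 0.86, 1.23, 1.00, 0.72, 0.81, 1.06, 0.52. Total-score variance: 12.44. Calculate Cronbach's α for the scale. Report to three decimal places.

α = 0.585

Σσᵢ² = 0.86 + 1.23 + 1.00 + 0.72 + 0.81 + 1.06 + 0.52 = 6.20
α = (k/(k−1))·(1 − Σσᵢ²/σ²_total) = (7/6)·(1 − 6.20/12.44) = 0.585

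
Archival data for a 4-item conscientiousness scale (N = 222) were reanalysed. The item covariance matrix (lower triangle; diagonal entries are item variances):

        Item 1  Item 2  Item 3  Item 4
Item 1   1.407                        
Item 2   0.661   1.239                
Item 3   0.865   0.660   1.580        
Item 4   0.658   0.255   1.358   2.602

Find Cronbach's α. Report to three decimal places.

Cronbach's α = 0.755

Σσ²ᵢ = 1.407 + 1.239 + 1.580 + 2.602 = 6.828
Σ_{i<j} σ_ij = 4.457
total variance = 6.828 + 2 × 4.457 = 15.742
α = (k/(k−1))·(1 − Σσ²ᵢ/total variance) = (4/3)·(1 − 6.828/15.742) = 0.755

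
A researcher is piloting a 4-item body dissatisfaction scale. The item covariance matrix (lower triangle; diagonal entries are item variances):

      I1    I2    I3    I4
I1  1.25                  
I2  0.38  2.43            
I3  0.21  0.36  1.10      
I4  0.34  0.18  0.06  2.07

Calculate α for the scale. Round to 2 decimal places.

α = 0.41

sum of item variances = 1.25 + 2.43 + 1.10 + 2.07 = 6.85
Sum of the distinct covariances = 1.53
σ²_T = 6.85 + 2 × 1.53 = 9.91
α = (k/(k−1))·(1 − sum of item variances/σ²_T) = (4/3)·(1 − 6.85/9.91) = 0.41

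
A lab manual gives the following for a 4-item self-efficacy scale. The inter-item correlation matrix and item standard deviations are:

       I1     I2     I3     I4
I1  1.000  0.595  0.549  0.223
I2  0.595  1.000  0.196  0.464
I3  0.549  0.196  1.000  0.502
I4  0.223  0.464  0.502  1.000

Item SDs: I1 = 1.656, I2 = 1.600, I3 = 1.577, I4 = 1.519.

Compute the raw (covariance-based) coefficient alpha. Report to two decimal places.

coefficient alpha = 0.75

Σσ²ᵢ = 1.656² + 1.600² + 1.577² + 1.519² = 10.0966
Covariances σ_ij = r_ij · s_i · s_j:
  σ(I1,I2) = 0.595 × 1.656 × 1.600 = 1.5765
  σ(I1,I3) = 0.549 × 1.656 × 1.577 = 1.4337
  σ(I1,I4) = 0.223 × 1.656 × 1.519 = 0.5609
  σ(I2,I3) = 0.196 × 1.600 × 1.577 = 0.4945
  σ(I2,I4) = 0.464 × 1.600 × 1.519 = 1.1277
  σ(I3,I4) = 0.502 × 1.577 × 1.519 = 1.2025
σ²_T = Σσ²ᵢ + 2·Σσ_ij = 10.0966 + 2 × 6.3958 = 22.8882
α = (4/3)·(1 − 10.0966/22.8882) = 0.75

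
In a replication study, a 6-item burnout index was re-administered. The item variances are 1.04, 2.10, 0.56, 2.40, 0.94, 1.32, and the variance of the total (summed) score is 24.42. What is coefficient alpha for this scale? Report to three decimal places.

coefficient alpha = 0.789

ΣVar(i) = 1.04 + 2.10 + 0.56 + 2.40 + 0.94 + 1.32 = 8.36
α = (k/(k−1))·(1 − ΣVar(i)/total variance) = (6/5)·(1 − 8.36/24.42) = 0.789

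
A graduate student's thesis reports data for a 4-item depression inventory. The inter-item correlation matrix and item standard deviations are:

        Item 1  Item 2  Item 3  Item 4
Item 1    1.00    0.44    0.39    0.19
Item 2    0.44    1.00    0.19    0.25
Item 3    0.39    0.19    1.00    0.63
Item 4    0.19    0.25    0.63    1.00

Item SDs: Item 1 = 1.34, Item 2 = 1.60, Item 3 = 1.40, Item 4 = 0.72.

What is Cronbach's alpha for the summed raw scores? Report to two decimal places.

α = 0.65

Σσ²ᵢ = 1.34² + 1.60² + 1.40² + 0.72² = 6.8340
Covariances σ_ij = r_ij · s_i · s_j:
  σ(Item 1,Item 2) = 0.44 × 1.34 × 1.60 = 0.9434
  σ(Item 1,Item 3) = 0.39 × 1.34 × 1.40 = 0.7316
  σ(Item 1,Item 4) = 0.19 × 1.34 × 0.72 = 0.1833
  σ(Item 2,Item 3) = 0.19 × 1.60 × 1.40 = 0.4256
  σ(Item 2,Item 4) = 0.25 × 1.60 × 0.72 = 0.2880
  σ(Item 3,Item 4) = 0.63 × 1.40 × 0.72 = 0.6350
σ²_T = Σσ²ᵢ + 2·Σσ_ij = 6.8340 + 2 × 3.2069 = 13.2478
α = (4/3)·(1 − 6.8340/13.2478) = 0.65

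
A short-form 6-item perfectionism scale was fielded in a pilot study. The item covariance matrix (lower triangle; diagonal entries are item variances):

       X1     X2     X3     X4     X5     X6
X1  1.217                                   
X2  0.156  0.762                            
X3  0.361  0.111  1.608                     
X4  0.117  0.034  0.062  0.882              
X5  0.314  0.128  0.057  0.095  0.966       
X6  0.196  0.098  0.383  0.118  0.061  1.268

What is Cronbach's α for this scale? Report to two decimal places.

Cronbach's α = 0.49

ΣVar(i) = 1.217 + 0.762 + 1.608 + 0.882 + 0.966 + 1.268 = 6.703
Σ_{i<j} σ_ij = 2.291
σ²_total = 6.703 + 2 × 2.291 = 11.285
α = (k/(k−1))·(1 − ΣVar(i)/σ²_total) = (6/5)·(1 − 6.703/11.285) = 0.49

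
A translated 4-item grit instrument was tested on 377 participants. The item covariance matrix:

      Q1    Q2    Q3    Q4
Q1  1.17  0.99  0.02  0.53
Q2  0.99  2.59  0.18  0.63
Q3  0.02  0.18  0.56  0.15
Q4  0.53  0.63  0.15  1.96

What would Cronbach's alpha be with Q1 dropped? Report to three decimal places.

Cronbach's alpha = 0.410

Remaining items: Q2, Q3, Q4 (k = 3).
Σσ²ᵢ = 2.59 + 0.56 + 1.96 = 5.11
σ²_total = 5.11 + 2 × 0.96 = 7.03
α (item deleted) = (3/2)·(1 − 5.11/7.03) = 0.410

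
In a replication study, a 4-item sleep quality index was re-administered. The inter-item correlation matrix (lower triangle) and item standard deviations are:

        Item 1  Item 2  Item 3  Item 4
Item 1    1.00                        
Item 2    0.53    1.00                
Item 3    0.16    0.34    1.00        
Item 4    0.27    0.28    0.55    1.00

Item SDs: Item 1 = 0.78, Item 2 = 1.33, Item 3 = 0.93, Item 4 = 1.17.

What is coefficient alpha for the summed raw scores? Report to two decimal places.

Σσ²ᵢ = 0.78² + 1.33² + 0.93² + 1.17² = 4.6111
Covariances σ_ij = r_ij · s_i · s_j:
  σ(Item 1,Item 2) = 0.53 × 0.78 × 1.33 = 0.5498
  σ(Item 1,Item 3) = 0.16 × 0.78 × 0.93 = 0.1161
  σ(Item 1,Item 4) = 0.27 × 0.78 × 1.17 = 0.2464
  σ(Item 2,Item 3) = 0.34 × 1.33 × 0.93 = 0.4205
  σ(Item 2,Item 4) = 0.28 × 1.33 × 1.17 = 0.4357
  σ(Item 3,Item 4) = 0.55 × 0.93 × 1.17 = 0.5985
σ²_T = Σσ²ᵢ + 2·Σσ_ij = 4.6111 + 2 × 2.3670 = 9.3451
α = (4/3)·(1 − 4.6111/9.3451) = 0.68

α = 0.68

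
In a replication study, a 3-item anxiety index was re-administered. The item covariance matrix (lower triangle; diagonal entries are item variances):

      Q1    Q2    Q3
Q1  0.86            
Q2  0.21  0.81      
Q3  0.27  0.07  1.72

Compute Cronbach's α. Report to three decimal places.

ΣVar(i) = 0.86 + 0.81 + 1.72 = 3.39
Sum of off-diagonal covariances = 0.55
σ²_T = 3.39 + 2 × 0.55 = 4.49
α = (k/(k−1))·(1 − ΣVar(i)/σ²_T) = (3/2)·(1 − 3.39/4.49) = 0.367

α = 0.367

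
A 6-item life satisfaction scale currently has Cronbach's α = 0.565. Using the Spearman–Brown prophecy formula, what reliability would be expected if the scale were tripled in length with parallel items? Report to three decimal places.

predicted reliability = 0.796

Length factor m = 3
α' = m·α / (1 + (m−1)·α)
   = 3 × 0.565 / (1 + (3 − 1) × 0.565)
   = 1.6950 / 2.1300 = 0.796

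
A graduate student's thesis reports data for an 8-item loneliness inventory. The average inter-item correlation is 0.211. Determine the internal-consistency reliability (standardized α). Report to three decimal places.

Standardized α = k·r̄ / (1 + (k−1)·r̄) = 8 × 0.211 / (1 + 7 × 0.211)
  = 1.6880 / 2.4770 = 0.681

standardized α = 0.681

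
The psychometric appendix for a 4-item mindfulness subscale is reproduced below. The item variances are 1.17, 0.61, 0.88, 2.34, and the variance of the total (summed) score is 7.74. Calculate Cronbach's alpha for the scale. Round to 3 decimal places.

α = 0.472

ΣVar(i) = 1.17 + 0.61 + 0.88 + 2.34 = 5.00
α = (k/(k−1))·(1 − ΣVar(i)/total variance) = (4/3)·(1 − 5.00/7.74) = 0.472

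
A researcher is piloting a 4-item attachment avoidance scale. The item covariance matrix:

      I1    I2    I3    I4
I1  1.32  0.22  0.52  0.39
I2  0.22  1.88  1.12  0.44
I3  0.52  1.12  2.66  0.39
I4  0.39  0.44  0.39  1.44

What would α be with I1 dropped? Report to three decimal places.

Remaining items: I2, I3, I4 (k = 3).
Σσ²ᵢ = 1.88 + 2.66 + 1.44 = 5.98
σ²_total = 5.98 + 2 × 1.95 = 9.88
α (item deleted) = (3/2)·(1 − 5.98/9.88) = 0.592

α = 0.592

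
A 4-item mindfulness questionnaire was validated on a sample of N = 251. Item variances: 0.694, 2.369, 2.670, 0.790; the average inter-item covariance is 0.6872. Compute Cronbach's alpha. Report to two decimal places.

α = 0.74

Σσ²ᵢ = 0.694 + 2.369 + 2.670 + 0.790 = 6.523
Sum of the 6 distinct covariances = 6 × 0.6872 = 4.1232
σ²_total = Σσ²ᵢ + 2·Σcov = 6.523 + 2 × 4.1232 = 14.7694
α = (4/3)·(1 − 6.523/14.7694) = 0.74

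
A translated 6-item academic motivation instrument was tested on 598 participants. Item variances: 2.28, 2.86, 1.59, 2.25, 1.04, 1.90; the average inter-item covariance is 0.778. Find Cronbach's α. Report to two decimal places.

ΣVar(i) = 2.28 + 2.86 + 1.59 + 2.25 + 1.04 + 1.90 = 11.92
Sum of the 15 distinct covariances = 15 × 0.778 = 11.670
total variance = ΣVar(i) + 2·Σcov = 11.92 + 2 × 11.670 = 35.260
α = (6/5)·(1 − 11.92/35.260) = 0.79

α = 0.79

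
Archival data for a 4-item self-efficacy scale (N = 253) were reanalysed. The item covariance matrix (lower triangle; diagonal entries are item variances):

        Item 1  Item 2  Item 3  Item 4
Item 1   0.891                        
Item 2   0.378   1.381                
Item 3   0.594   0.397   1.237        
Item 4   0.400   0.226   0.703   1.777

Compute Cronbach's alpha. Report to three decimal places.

sum of item variances = 0.891 + 1.381 + 1.237 + 1.777 = 5.286
Σ_{i<j} σ_ij = 2.698
σ²_T = 5.286 + 2 × 2.698 = 10.682
α = (k/(k−1))·(1 − sum of item variances/σ²_T) = (4/3)·(1 − 5.286/10.682) = 0.674

Cronbach's alpha = 0.674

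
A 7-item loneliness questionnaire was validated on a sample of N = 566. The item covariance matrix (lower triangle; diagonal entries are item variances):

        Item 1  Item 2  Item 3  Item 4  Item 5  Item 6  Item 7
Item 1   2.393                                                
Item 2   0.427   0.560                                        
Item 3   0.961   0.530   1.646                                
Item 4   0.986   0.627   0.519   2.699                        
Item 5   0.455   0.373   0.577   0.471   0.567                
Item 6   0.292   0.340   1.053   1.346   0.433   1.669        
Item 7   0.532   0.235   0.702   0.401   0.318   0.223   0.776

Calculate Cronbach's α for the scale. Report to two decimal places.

sum of item variances = 2.393 + 0.560 + 1.646 + 2.699 + 0.567 + 1.669 + 0.776 = 10.310
Sum of off-diagonal covariances = 11.801
total variance = 10.310 + 2 × 11.801 = 33.912
α = (k/(k−1))·(1 − sum of item variances/total variance) = (7/6)·(1 − 10.310/33.912) = 0.81

α = 0.81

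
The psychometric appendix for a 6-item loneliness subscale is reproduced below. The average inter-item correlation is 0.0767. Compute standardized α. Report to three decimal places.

α = 0.333

Standardized α = k·r̄ / (1 + (k−1)·r̄) = 6 × 0.0767 / (1 + 5 × 0.0767)
  = 0.4602 / 1.3835 = 0.333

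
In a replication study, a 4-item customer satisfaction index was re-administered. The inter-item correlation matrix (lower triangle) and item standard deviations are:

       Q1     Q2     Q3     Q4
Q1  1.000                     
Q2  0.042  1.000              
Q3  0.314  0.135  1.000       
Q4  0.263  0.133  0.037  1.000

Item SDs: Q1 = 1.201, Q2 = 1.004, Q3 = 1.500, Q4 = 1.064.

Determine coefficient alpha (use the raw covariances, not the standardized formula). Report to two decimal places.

Σσ²ᵢ = 1.201² + 1.004² + 1.500² + 1.064² = 5.8325
Covariances σ_ij = r_ij · s_i · s_j:
  σ(Q1,Q2) = 0.042 × 1.201 × 1.004 = 0.0506
  σ(Q1,Q3) = 0.314 × 1.201 × 1.500 = 0.5657
  σ(Q1,Q4) = 0.263 × 1.201 × 1.064 = 0.3361
  σ(Q2,Q3) = 0.135 × 1.004 × 1.500 = 0.2033
  σ(Q2,Q4) = 0.133 × 1.004 × 1.064 = 0.1421
  σ(Q3,Q4) = 0.037 × 1.500 × 1.064 = 0.0591
σ²_T = Σσ²ᵢ + 2·Σσ_ij = 5.8325 + 2 × 1.3569 = 8.5463
α = (4/3)·(1 − 5.8325/8.5463) = 0.42

α = 0.42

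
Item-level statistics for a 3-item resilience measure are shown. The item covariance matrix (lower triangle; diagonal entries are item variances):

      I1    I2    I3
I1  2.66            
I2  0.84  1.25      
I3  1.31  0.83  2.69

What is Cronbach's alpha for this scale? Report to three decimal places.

Cronbach's alpha = 0.712

ΣVar(i) = 2.66 + 1.25 + 2.69 = 6.60
Sum of the distinct covariances = 2.98
σ²_T = 6.60 + 2 × 2.98 = 12.56
α = (k/(k−1))·(1 − ΣVar(i)/σ²_T) = (3/2)·(1 − 6.60/12.56) = 0.712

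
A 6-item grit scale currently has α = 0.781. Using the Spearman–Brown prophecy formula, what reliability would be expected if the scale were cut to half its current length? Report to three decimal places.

Length factor m = 1/2
α' = m·α / (1 − (1−m)·α)
   = 1/2 × 0.781 / (1 − (1 − 1/2) × 0.781)
   = 0.3905 / 0.6095 = 0.641

predicted reliability = 0.641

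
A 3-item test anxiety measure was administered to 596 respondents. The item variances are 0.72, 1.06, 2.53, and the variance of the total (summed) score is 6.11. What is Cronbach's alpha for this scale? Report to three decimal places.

Σσ²ᵢ = 0.72 + 1.06 + 2.53 = 4.31
α = (k/(k−1))·(1 − Σσ²ᵢ/σ²_total) = (3/2)·(1 − 4.31/6.11) = 0.442

α = 0.442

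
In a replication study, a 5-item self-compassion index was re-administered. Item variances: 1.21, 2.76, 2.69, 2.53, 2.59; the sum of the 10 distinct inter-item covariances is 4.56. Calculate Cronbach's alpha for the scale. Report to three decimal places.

Cronbach's alpha = 0.545

ΣVar(i) = 1.21 + 2.76 + 2.69 + 2.53 + 2.59 = 11.78
Sum of distinct covariances = 4.56
Var(T) = ΣVar(i) + 2·Σcov = 11.78 + 2 × 4.56 = 20.90
α = (5/4)·(1 − 11.78/20.90) = 0.545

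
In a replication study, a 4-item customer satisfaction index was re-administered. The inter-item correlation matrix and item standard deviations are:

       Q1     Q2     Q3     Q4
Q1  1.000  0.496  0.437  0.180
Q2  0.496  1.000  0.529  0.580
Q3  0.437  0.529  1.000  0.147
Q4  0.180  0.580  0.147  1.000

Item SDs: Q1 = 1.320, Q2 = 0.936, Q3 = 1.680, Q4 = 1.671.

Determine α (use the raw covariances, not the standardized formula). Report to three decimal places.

Σσ²ᵢ = 1.320² + 0.936² + 1.680² + 1.671² = 8.2331
Covariances σ_ij = r_ij · s_i · s_j:
  σ(Q1,Q2) = 0.496 × 1.320 × 0.936 = 0.6128
  σ(Q1,Q3) = 0.437 × 1.320 × 1.680 = 0.9691
  σ(Q1,Q4) = 0.180 × 1.320 × 1.671 = 0.3970
  σ(Q2,Q3) = 0.529 × 0.936 × 1.680 = 0.8318
  σ(Q2,Q4) = 0.580 × 0.936 × 1.671 = 0.9072
  σ(Q3,Q4) = 0.147 × 1.680 × 1.671 = 0.4127
σ²_T = Σσ²ᵢ + 2·Σσ_ij = 8.2331 + 2 × 4.1306 = 16.4943
α = (4/3)·(1 − 8.2331/16.4943) = 0.668

α = 0.668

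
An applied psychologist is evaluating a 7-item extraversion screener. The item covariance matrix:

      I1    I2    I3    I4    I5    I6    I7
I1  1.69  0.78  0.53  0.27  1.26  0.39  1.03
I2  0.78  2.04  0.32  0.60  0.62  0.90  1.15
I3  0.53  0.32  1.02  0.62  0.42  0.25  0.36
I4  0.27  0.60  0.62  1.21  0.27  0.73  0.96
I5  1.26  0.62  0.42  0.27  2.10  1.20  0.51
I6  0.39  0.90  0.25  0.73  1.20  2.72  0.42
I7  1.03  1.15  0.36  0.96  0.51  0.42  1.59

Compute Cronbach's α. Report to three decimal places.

α = 0.802

sum of item variances = 1.69 + 2.04 + 1.02 + 1.21 + 2.10 + 2.72 + 1.59 = 12.37
Σ_{i<j} σ_ij = 13.59
Var(T) = 12.37 + 2 × 13.59 = 39.55
α = (k/(k−1))·(1 − sum of item variances/Var(T)) = (7/6)·(1 − 12.37/39.55) = 0.802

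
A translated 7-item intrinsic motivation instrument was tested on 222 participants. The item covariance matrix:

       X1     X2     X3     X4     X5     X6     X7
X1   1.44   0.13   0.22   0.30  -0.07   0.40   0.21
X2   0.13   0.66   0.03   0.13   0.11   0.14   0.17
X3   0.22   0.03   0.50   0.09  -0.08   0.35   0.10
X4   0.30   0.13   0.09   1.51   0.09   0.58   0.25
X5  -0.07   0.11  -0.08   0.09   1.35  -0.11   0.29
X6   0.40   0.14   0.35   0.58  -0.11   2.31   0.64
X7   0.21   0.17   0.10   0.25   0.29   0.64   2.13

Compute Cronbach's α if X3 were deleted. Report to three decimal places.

Remaining items: X1, X2, X4, X5, X6, X7 (k = 6).
Σσ²ᵢ = 1.44 + 0.66 + 1.51 + 1.35 + 2.31 + 2.13 = 9.40
σ²_total = 9.40 + 2 × 3.26 = 15.92
α (item deleted) = (6/5)·(1 − 9.40/15.92) = 0.491

Cronbach's α = 0.491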